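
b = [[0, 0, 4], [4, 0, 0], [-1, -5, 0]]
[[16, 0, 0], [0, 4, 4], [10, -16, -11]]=b @[[0, 1, 1], [-2, 3, 2], [4, 0, 0]]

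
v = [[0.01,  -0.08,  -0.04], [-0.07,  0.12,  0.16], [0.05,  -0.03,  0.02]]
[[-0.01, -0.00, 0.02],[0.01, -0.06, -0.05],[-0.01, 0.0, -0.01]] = v@[[-0.13, 0.40, -0.13], [0.12, 0.26, -0.07], [-0.08, -0.38, -0.31]]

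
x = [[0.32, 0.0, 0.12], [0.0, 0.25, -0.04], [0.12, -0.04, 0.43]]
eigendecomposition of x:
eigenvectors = [[-0.53, -0.63, 0.57], [0.13, -0.72, -0.68], [-0.84, 0.28, -0.46]]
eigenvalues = [0.51, 0.27, 0.22]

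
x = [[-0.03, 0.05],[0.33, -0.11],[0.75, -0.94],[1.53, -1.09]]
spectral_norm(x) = 2.24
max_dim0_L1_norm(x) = 2.64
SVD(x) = [[-0.02,-0.06], [0.15,-0.41], [0.53,0.80], [0.84,-0.43]] @ diag([2.2370511543798304, 0.30838633673992044]) @ [[0.77,-0.64],[-0.64,-0.77]]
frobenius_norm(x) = 2.26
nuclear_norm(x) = 2.55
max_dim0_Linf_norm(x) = 1.53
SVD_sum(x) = [[-0.04, 0.04], [0.25, -0.21], [0.91, -0.75], [1.44, -1.19]] + [[0.01, 0.01], [0.08, 0.1], [-0.16, -0.19], [0.09, 0.10]]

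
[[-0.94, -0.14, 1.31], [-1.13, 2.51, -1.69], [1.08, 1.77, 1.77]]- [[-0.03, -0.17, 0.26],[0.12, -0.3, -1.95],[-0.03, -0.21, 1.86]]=[[-0.91, 0.03, 1.05], [-1.25, 2.81, 0.26], [1.11, 1.98, -0.09]]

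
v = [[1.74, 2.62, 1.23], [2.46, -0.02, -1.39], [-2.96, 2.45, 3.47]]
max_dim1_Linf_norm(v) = 3.47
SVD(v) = [[0.18, 0.90, -0.39], [-0.41, 0.43, 0.80], [0.89, 0.02, 0.45]] @ diag([5.7848227421547955, 3.567087023457367, 0.07560429174813546]) @ [[-0.58, 0.46, 0.67],  [0.72, 0.67, 0.16],  [-0.38, 0.58, -0.72]]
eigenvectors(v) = [[0.49, 0.35, 0.23], [0.61, -0.55, -0.43], [-0.63, 0.76, 0.87]]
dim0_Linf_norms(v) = [2.96, 2.62, 3.47]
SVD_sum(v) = [[-0.60, 0.47, 0.69], [1.37, -1.09, -1.59], [-2.99, 2.39, 3.48]] + [[2.32, 2.16, 0.52], [1.11, 1.04, 0.25], [0.05, 0.04, 0.01]] + [[0.01,-0.02,0.02], [-0.02,0.04,-0.04], [-0.01,0.02,-0.02]]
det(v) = 1.56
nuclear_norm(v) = 9.43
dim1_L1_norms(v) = [5.59, 3.87, 8.88]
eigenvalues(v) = [3.41, 0.31, 1.47]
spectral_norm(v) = 5.78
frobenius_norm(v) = 6.80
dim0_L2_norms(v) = [4.22, 3.59, 3.94]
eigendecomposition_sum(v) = [[1.81, 1.62, 0.33], [2.25, 2.01, 0.4], [-2.34, -2.09, -0.42]] + [[0.20,-0.45,-0.28], [-0.32,0.70,0.43], [0.44,-0.97,-0.60]] + [[-0.28, 1.45, 1.18], [0.52, -2.74, -2.23], [-1.05, 5.52, 4.49]]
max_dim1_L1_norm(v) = 8.88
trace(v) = 5.19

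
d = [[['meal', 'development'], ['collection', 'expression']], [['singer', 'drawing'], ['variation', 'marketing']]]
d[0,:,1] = ['development', 'expression']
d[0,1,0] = 'collection'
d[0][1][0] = 'collection'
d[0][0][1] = 'development'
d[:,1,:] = [['collection', 'expression'], ['variation', 'marketing']]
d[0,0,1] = 'development'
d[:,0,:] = [['meal', 'development'], ['singer', 'drawing']]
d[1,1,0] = 'variation'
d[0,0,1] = 'development'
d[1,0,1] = 'drawing'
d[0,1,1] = 'expression'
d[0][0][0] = 'meal'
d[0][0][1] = 'development'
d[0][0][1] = 'development'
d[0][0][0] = 'meal'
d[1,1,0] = 'variation'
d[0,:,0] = ['meal', 'collection']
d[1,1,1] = 'marketing'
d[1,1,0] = 'variation'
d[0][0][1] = 'development'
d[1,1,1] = 'marketing'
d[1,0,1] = 'drawing'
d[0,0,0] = 'meal'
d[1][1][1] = 'marketing'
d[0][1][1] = 'expression'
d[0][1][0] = 'collection'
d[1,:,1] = ['drawing', 'marketing']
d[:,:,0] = [['meal', 'collection'], ['singer', 'variation']]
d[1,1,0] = 'variation'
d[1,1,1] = 'marketing'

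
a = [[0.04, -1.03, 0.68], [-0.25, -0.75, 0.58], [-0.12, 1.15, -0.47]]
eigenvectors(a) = [[(0.11-0.37j),(0.11+0.37j),-0.61+0.00j], [0.47+0.04j,0.47-0.04j,(-0.58+0j)], [(0.79+0j),0.79-0.00j,(0.55+0j)]]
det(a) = -0.08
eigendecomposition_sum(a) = [[0.07+0.08j, (-0.03-0.08j), (0.05+0j)], [(-0.07+0.11j), 0.09-0.06j, 0.01+0.06j], [(-0.11+0.19j), 0.14-0.11j, (0.03+0.1j)]] + [[0.07-0.08j,(-0.03+0.08j),(0.05-0j)],[-0.07-0.11j,0.09+0.06j,0.01-0.06j],[-0.11-0.19j,(0.14+0.11j),(0.03-0.1j)]] + [[(-0.11-0j), -0.97+0.00j, 0.58-0.00j], [-0.10-0.00j, (-0.92+0j), 0.56-0.00j], [0.10+0.00j, (0.87-0j), (-0.53+0j)]]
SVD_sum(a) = [[-0.01, -1.07, 0.62], [-0.01, -0.82, 0.47], [0.01, 1.06, -0.62]] + [[-0.0, 0.00, 0.00], [-0.21, 0.08, 0.14], [-0.17, 0.06, 0.11]] + [[0.05, 0.04, 0.06], [-0.03, -0.02, -0.03], [0.03, 0.02, 0.04]]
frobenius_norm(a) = 2.01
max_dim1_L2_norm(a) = 1.25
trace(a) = -1.18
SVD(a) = [[0.62, 0.01, 0.78], [0.48, 0.79, -0.38], [-0.62, 0.61, 0.49]] @ diag([1.9789140873627675, 0.3390855993082194, 0.11410517595170379]) @ [[-0.01, -0.87, 0.5], [-0.8, 0.31, 0.52], [0.6, 0.40, 0.69]]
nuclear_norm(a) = 2.43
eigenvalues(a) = [(0.19+0.12j), (0.19-0.12j), (-1.56+0j)]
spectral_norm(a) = 1.98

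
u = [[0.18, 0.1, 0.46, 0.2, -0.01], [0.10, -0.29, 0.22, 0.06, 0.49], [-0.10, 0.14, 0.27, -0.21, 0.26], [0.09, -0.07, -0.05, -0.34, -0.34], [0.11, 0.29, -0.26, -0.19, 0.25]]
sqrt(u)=[[(0.49+0.05j), (0.06-0.09j), 0.39-0.03j, (0.18-0.23j), -0.08-0.04j], [(0.08-0.08j), 0.14+0.57j, (0.14-0.18j), -0.07-0.06j, 0.32-0.29j], [-0.10-0.01j, 0.09-0.03j, (0.59+0.03j), (-0.16+0.07j), 0.18+0.04j], [0.08-0.10j, -0.08+0.03j, -0.02+0.14j, 0.11+0.58j, -0.25+0.18j], [0.07+0.00j, (0.21-0.2j), -0.20+0.11j, -0.10+0.18j, 0.57+0.16j]]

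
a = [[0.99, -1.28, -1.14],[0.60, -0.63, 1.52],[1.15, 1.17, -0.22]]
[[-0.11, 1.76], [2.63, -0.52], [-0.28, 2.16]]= a @ [[0.59, 1.38], [-0.58, 0.35], [1.26, -0.74]]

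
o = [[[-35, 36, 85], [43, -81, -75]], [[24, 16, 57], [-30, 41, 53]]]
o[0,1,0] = 43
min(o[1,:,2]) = 53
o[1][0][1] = 16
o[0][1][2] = -75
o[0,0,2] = 85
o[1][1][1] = 41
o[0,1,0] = 43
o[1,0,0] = 24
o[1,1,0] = -30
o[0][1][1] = -81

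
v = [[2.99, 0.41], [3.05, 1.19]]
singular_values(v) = [4.42, 0.52]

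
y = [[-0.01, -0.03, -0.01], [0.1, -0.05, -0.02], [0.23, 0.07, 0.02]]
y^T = [[-0.01, 0.1, 0.23], [-0.03, -0.05, 0.07], [-0.01, -0.02, 0.02]]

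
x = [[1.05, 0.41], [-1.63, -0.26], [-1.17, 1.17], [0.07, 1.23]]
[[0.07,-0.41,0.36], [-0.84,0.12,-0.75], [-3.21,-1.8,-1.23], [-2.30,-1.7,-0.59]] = x @ [[0.82, 0.15, 0.54], [-1.92, -1.39, -0.51]]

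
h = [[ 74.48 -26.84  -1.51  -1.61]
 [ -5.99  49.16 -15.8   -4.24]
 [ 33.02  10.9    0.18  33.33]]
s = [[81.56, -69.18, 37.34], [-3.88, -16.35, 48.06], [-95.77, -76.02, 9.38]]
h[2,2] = 0.18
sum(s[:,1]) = -161.55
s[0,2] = 37.34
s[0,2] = 37.34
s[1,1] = -16.35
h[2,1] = 10.9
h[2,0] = 33.02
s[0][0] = 81.56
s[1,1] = -16.35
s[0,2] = 37.34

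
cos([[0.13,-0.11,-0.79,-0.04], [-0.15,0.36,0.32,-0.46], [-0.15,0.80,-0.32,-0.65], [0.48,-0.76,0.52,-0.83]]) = [[0.93, 0.32, -0.07, -0.28], [0.16, 0.65, 0.05, -0.02], [0.18, -0.23, 0.91, -0.19], [0.15, -0.34, 0.56, 0.65]]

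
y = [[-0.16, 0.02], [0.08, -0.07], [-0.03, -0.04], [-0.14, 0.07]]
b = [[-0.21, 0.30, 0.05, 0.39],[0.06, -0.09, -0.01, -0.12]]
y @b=[[0.03,-0.05,-0.01,-0.06], [-0.02,0.03,0.0,0.04], [0.00,-0.01,-0.00,-0.01], [0.03,-0.05,-0.01,-0.06]]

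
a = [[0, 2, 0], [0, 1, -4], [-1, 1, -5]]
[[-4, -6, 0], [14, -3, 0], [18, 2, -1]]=a @[[0, -5, 1], [-2, -3, 0], [-4, 0, 0]]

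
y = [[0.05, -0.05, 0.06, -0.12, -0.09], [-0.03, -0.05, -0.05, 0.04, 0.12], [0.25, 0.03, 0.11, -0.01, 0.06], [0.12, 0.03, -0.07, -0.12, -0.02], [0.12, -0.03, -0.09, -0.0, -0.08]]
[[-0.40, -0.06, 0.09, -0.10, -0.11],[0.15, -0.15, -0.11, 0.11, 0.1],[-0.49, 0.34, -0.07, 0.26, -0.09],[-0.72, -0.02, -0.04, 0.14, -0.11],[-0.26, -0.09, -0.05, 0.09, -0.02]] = y @ [[-2.0,0.63,-0.40,1.03,-0.26],  [-0.69,1.95,0.16,0.25,-0.39],  [0.76,1.17,0.54,-0.62,-0.23],  [3.43,0.58,-0.22,0.08,0.69],  [-0.39,-0.02,-0.66,1.00,0.25]]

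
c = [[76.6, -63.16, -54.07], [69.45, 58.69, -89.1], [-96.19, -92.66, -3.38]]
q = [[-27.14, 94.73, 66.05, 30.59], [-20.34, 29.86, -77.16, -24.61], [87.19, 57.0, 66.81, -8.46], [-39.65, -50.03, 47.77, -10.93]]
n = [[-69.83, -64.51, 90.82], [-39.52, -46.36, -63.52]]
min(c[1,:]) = -89.1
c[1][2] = -89.1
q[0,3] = 30.59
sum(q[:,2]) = 103.47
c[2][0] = -96.19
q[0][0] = -27.14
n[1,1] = -46.36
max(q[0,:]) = 94.73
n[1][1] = -46.36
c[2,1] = -92.66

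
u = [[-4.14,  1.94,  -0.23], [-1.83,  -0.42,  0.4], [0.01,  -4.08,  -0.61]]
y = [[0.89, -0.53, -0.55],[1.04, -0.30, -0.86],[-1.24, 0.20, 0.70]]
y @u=[[-2.72, 4.19, -0.08],  [-3.77, 5.65, 0.17],  [4.77, -5.35, -0.06]]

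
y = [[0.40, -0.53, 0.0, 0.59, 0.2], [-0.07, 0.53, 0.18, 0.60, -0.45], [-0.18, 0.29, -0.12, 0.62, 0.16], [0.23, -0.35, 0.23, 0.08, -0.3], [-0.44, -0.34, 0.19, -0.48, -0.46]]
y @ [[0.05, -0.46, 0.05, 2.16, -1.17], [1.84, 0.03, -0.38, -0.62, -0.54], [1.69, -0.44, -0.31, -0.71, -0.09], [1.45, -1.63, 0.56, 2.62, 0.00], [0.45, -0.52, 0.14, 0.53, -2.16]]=[[-0.01, -1.27, 0.58, 2.84, -0.61],[1.94, -0.78, 0.01, 0.73, 0.75],[1.29, -0.95, 0.29, 1.23, -0.28],[-0.26, -0.19, 0.08, 0.6, 0.55],[-1.23, 1.13, -0.28, -2.38, 1.67]]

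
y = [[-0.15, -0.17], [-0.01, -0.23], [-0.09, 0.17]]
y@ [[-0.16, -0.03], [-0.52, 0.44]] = [[0.11, -0.07], [0.12, -0.1], [-0.07, 0.08]]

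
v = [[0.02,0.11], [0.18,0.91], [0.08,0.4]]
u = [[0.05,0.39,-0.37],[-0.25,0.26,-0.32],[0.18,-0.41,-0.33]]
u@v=[[0.04, 0.21], [0.02, 0.08], [-0.1, -0.49]]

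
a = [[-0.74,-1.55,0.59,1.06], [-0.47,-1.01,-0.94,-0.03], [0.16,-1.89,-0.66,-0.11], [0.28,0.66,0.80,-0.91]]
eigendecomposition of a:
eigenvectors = [[(0.69+0j), (-0.6+0j), (0.85+0j), 0.85-0.00j],[-0.43+0.00j, (-0.45+0j), 0.04j, -0.04j],[0.55+0.00j, (-0.4+0j), (-0.42-0.01j), -0.42+0.01j],[(0.19+0j), 0.52+0.00j, 0.08+0.31j, (0.08-0.31j)]]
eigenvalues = [(0.97+0j), (-2.43+0j), (-0.93+0.29j), (-0.93-0.29j)]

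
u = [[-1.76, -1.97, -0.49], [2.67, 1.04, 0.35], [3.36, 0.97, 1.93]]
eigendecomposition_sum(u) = [[(-0.82+1j), -1.04-0.14j, (-0.14+0.13j)], [(1.35+0.1j), (0.51+0.98j), (0.2+0.04j)], [1.21-0.55j, (0.9+0.61j), (0.19-0.06j)]] + [[(-0.82-1j), -1.04+0.14j, -0.14-0.13j], [1.35-0.10j, 0.51-0.98j, (0.2-0.04j)], [(1.21+0.55j), (0.9-0.61j), 0.19+0.06j]] + [[(-0.13+0j), 0.11+0.00j, (-0.21+0j)], [-0.03+0.00j, 0.02+0.00j, -0.04+0.00j], [0.94-0.00j, (-0.83-0j), (1.55-0j)]]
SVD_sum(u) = [[-2.10, -0.97, -0.82],[2.41, 1.11, 0.94],[3.34, 1.54, 1.30]] + [[0.18, -0.88, 0.57], [-0.04, 0.17, -0.11], [0.14, -0.67, 0.44]] + [[0.15, -0.12, -0.24],[0.3, -0.25, -0.48],[-0.12, 0.10, 0.19]]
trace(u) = 1.21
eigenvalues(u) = [(-0.12+1.92j), (-0.12-1.92j), (1.45+0j)]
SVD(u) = [[-0.45, -0.78, -0.43], [0.52, 0.15, -0.84], [0.72, -0.60, 0.34]] @ diag([5.3981651286447825, 1.3535520751361612, 0.7312386913847185]) @ [[0.86, 0.40, 0.33], [-0.17, 0.83, -0.54], [-0.49, 0.40, 0.78]]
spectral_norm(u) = 5.40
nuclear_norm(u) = 7.48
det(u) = 5.34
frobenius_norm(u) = 5.61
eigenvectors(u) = [[(0.32-0.46j), 0.32+0.46j, (-0.13+0j)], [(-0.59+0j), (-0.59-0j), (-0.03+0j)], [(-0.51+0.28j), -0.51-0.28j, 0.99+0.00j]]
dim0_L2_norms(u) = [4.64, 2.43, 2.02]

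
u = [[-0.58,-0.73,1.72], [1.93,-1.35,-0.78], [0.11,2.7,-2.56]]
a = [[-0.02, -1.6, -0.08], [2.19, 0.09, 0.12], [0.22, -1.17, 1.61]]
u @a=[[-1.21, -1.15, 2.73], [-3.17, -2.30, -1.57], [5.35, 3.06, -3.81]]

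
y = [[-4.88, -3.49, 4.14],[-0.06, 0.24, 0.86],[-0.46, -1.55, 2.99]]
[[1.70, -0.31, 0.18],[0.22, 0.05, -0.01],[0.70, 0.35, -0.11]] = y@[[-0.19, 0.22, -0.09], [0.05, -0.1, 0.04], [0.23, 0.1, -0.03]]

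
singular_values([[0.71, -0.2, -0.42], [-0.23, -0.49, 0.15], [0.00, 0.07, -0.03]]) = [0.87, 0.53, 0.02]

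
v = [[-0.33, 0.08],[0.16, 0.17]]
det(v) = -0.069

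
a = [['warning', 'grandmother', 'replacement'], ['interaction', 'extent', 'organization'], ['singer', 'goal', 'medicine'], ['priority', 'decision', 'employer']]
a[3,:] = ['priority', 'decision', 'employer']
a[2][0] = 'singer'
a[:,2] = ['replacement', 'organization', 'medicine', 'employer']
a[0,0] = 'warning'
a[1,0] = 'interaction'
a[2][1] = 'goal'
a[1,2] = 'organization'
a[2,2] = 'medicine'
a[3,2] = 'employer'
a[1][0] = 'interaction'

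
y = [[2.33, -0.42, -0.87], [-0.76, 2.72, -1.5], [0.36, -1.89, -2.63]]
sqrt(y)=[[(1.52-0.01j), (-0.12+0.1j), (-0.24+0.29j)], [(-0.23-0.01j), (1.65+0.15j), (-0.42+0.46j)], [0.11-0.03j, -0.54+0.52j, 0.13+1.62j]]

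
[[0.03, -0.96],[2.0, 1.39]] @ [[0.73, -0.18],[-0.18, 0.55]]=[[0.19, -0.53], [1.21, 0.4]]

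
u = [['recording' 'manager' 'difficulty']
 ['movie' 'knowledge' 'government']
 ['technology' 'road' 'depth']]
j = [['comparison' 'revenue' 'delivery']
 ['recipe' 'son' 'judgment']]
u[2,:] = ['technology', 'road', 'depth']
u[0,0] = 'recording'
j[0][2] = 'delivery'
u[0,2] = 'difficulty'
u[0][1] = 'manager'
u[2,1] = 'road'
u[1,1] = 'knowledge'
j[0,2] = 'delivery'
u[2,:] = ['technology', 'road', 'depth']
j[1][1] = 'son'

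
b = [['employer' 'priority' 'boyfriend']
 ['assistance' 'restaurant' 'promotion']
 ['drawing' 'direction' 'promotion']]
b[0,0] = 'employer'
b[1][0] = 'assistance'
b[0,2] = 'boyfriend'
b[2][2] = 'promotion'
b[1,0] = 'assistance'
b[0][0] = 'employer'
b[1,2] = 'promotion'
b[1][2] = 'promotion'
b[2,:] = ['drawing', 'direction', 'promotion']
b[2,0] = 'drawing'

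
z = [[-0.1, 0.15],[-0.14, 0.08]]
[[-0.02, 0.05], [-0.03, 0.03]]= z @ [[0.14,-0.07], [-0.07,0.31]]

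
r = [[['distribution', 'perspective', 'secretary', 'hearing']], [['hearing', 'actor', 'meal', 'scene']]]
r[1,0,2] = 'meal'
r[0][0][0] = 'distribution'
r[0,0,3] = 'hearing'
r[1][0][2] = 'meal'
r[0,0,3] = 'hearing'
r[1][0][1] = 'actor'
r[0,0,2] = 'secretary'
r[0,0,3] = 'hearing'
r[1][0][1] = 'actor'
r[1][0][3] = 'scene'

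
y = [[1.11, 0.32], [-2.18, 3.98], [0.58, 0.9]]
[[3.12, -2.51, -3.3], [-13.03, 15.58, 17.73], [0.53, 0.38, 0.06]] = y@[[3.24, -2.93, -3.68], [-1.50, 2.31, 2.44]]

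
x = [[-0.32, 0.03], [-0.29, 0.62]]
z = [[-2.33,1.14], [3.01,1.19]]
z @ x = [[0.42,0.64],[-1.31,0.83]]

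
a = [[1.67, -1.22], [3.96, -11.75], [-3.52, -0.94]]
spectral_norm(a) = 12.52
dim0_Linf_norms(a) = [3.96, 11.75]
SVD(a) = [[-0.14, 0.30], [-0.99, -0.07], [0.02, -0.95]] @ diag([12.518410040859218, 3.819006421690742]) @ [[-0.34,0.94], [0.94,0.34]]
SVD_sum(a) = [[0.58, -1.61], [4.20, -11.67], [-0.1, 0.29]] + [[1.09,0.39],[-0.24,-0.08],[-3.42,-1.23]]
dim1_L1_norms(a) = [2.89, 15.71, 4.46]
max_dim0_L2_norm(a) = 11.85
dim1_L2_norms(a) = [2.07, 12.4, 3.64]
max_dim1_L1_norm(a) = 15.71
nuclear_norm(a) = 16.34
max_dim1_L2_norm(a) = 12.4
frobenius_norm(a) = 13.09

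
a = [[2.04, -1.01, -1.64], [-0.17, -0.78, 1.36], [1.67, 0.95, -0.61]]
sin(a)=[[2.28, -0.41, -0.79], [-0.42, -0.03, 1.31], [1.02, 1.18, 0.54]]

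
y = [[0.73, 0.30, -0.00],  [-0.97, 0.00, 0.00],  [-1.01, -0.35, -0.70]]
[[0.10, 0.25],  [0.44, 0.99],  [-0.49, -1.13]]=y @ [[-0.45,-1.02], [1.44,3.3], [0.63,1.44]]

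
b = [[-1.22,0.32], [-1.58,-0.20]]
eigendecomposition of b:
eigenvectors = [[(-0.29+0.29j), -0.29-0.29j], [(-0.91+0j), -0.91-0.00j]]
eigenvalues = [(-0.71+0.5j), (-0.71-0.5j)]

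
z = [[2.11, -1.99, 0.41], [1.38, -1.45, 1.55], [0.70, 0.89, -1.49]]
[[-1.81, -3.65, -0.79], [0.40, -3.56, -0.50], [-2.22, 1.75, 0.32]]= z@ [[-0.83, -0.56, 0.03], [0.29, 1.08, 0.44], [1.27, -0.79, 0.06]]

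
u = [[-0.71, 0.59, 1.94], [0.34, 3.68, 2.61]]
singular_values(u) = [4.81, 1.4]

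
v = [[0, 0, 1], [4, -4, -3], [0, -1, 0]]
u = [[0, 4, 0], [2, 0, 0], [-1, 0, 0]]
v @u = [[-1, 0, 0], [-5, 16, 0], [-2, 0, 0]]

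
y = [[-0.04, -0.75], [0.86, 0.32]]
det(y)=0.632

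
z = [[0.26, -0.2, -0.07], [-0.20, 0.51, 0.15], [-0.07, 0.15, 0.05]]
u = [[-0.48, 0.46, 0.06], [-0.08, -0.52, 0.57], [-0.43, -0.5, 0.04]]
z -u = [[0.74, -0.66, -0.13], [-0.12, 1.03, -0.42], [0.36, 0.65, 0.01]]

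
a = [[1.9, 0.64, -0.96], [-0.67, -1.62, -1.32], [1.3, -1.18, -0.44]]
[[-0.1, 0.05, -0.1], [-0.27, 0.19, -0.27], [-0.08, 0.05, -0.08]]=a @ [[0.02, -0.02, 0.02], [0.03, -0.02, 0.03], [0.16, -0.11, 0.16]]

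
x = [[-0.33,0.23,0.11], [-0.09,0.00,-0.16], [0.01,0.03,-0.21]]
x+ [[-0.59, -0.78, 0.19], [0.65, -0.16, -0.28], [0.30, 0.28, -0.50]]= [[-0.92, -0.55, 0.30], [0.56, -0.16, -0.44], [0.31, 0.31, -0.71]]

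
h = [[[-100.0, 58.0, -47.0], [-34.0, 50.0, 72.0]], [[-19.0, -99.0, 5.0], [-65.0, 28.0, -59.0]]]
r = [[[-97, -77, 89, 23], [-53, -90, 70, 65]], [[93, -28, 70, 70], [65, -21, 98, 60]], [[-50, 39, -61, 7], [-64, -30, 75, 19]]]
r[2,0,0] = -50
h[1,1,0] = -65.0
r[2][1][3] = 19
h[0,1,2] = 72.0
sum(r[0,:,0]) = -150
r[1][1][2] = 98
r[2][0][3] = 7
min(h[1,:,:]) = -99.0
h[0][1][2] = 72.0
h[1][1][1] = 28.0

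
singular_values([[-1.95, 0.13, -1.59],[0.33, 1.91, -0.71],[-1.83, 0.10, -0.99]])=[3.27, 2.05, 0.28]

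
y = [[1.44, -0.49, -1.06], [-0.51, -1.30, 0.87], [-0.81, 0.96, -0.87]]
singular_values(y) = [2.08, 1.93, 0.65]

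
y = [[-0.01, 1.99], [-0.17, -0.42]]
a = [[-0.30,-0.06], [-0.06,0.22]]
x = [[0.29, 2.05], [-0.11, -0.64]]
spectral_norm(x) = 2.17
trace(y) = -0.43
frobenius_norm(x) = 2.17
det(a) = -0.07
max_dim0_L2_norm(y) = 2.03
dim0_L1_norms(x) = [0.4, 2.69]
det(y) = 0.34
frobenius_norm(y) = 2.04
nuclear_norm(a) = 0.53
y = a + x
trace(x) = -0.35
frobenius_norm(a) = 0.38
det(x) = 0.04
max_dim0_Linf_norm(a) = 0.3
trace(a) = -0.08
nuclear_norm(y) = 2.20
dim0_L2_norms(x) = [0.31, 2.15]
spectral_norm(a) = 0.31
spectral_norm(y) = 2.03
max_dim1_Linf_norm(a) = 0.3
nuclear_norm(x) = 2.19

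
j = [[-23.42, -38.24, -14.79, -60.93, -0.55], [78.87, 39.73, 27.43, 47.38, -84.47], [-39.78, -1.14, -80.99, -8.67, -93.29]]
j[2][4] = -93.29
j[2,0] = -39.78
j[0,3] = -60.93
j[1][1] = 39.73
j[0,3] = -60.93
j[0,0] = -23.42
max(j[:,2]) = 27.43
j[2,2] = -80.99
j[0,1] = -38.24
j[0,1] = -38.24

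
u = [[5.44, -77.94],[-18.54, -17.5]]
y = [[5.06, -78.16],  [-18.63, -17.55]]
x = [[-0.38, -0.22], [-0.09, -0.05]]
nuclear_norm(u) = 99.17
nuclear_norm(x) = 0.45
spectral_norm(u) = 79.89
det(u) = -1540.21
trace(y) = -12.49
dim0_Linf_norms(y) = [18.63, 78.16]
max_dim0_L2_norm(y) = 80.11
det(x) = -0.00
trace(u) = -12.06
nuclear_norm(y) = 99.40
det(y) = -1544.92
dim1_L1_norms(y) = [83.22, 36.18]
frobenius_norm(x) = 0.45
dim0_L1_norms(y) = [23.69, 95.71]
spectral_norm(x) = 0.45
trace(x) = -0.43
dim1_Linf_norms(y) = [78.16, 18.63]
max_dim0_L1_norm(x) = 0.47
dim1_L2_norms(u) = [78.13, 25.49]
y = x + u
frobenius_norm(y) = 82.40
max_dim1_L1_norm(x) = 0.6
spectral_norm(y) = 80.11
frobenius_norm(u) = 82.18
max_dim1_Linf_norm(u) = 77.94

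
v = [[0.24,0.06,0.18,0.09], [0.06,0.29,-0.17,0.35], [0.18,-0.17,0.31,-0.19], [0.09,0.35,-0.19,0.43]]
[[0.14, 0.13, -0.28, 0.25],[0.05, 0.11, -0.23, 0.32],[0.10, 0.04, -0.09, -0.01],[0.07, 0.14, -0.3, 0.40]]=v @ [[0.47, 0.22, -0.52, 0.08], [-0.08, 0.13, -0.25, 0.58], [0.10, 0.24, -0.5, 0.69], [0.18, 0.29, -0.61, 0.75]]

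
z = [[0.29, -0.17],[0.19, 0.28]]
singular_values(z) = [0.35, 0.33]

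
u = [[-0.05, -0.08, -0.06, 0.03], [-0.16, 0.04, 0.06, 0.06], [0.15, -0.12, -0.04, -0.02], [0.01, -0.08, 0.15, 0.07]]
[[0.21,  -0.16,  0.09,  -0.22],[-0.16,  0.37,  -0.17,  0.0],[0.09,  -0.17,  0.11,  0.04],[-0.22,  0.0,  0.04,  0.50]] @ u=[[0.03, -0.02, -0.06, -0.02], [-0.08, 0.05, 0.04, 0.02], [0.04, -0.03, -0.01, -0.01], [0.02, -0.03, 0.09, 0.03]]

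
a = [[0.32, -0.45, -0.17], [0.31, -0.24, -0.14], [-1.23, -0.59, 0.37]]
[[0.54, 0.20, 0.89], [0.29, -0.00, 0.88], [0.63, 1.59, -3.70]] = a@[[-0.38, -0.83, 1.79], [-1.02, -1.01, 0.51], [-1.18, -0.08, -3.23]]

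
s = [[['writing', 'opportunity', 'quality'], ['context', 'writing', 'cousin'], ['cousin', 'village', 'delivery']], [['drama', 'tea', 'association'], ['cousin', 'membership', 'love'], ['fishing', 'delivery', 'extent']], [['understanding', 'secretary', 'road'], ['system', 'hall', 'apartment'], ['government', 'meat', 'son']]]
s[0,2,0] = 'cousin'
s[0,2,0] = 'cousin'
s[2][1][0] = 'system'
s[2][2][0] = 'government'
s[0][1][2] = 'cousin'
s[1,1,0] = 'cousin'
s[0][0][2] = 'quality'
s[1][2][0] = 'fishing'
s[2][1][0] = 'system'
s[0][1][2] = 'cousin'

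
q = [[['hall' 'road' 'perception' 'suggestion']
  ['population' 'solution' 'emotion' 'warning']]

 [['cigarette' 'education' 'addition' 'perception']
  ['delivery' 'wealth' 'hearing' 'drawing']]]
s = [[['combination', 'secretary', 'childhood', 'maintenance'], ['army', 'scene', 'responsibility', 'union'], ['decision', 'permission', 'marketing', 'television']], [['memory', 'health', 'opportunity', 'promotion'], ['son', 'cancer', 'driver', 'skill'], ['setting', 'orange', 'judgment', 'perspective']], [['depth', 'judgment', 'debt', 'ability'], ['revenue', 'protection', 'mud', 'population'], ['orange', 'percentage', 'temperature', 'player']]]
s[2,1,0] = 'revenue'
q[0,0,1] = 'road'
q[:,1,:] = [['population', 'solution', 'emotion', 'warning'], ['delivery', 'wealth', 'hearing', 'drawing']]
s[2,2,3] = 'player'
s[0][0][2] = 'childhood'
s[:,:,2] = [['childhood', 'responsibility', 'marketing'], ['opportunity', 'driver', 'judgment'], ['debt', 'mud', 'temperature']]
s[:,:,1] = [['secretary', 'scene', 'permission'], ['health', 'cancer', 'orange'], ['judgment', 'protection', 'percentage']]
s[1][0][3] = 'promotion'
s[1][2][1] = 'orange'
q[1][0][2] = 'addition'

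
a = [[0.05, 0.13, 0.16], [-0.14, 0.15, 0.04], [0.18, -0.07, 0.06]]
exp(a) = [[1.06, 0.14, 0.17], [-0.15, 1.15, 0.03], [0.20, -0.07, 1.08]]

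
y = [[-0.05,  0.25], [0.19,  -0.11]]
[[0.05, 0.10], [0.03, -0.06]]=y@[[0.29, -0.08], [0.27, 0.38]]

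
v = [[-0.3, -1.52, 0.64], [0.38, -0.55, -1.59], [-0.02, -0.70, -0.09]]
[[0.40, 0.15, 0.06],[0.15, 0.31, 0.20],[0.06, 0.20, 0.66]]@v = [[-0.06, -0.73, 0.01],  [0.07, -0.54, -0.41],  [0.04, -0.66, -0.34]]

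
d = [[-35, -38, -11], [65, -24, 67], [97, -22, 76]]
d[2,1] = -22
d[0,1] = -38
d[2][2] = 76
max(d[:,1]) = -22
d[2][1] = -22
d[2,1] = -22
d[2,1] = -22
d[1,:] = [65, -24, 67]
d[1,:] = [65, -24, 67]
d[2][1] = -22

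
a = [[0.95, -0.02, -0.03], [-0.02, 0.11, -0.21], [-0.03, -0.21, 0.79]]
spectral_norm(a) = 0.96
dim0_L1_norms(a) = [1.0, 0.34, 1.03]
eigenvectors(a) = [[-0.03, -0.98, 0.21], [-0.96, -0.03, -0.27], [-0.27, 0.21, 0.94]]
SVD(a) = [[-0.98, 0.21, 0.03],[-0.03, -0.27, 0.96],[0.21, 0.94, 0.27]] @ diag([0.9559780780035833, 0.8444831712667323, 0.04953875072968448]) @ [[-0.98, -0.03, 0.21], [0.21, -0.27, 0.94], [0.03, 0.96, 0.27]]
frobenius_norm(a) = 1.28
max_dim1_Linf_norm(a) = 0.95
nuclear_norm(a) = 1.85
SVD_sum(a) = [[0.91, 0.03, -0.2], [0.03, 0.00, -0.01], [-0.20, -0.01, 0.04]] + [[0.04, -0.05, 0.17],[-0.05, 0.06, -0.22],[0.17, -0.22, 0.74]] + [[0.00,0.0,0.00], [0.00,0.05,0.01], [0.00,0.01,0.00]]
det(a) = 0.04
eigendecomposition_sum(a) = [[0.00, 0.0, 0.00], [0.00, 0.05, 0.01], [0.0, 0.01, 0.00]] + [[0.91,0.03,-0.20], [0.03,0.00,-0.01], [-0.20,-0.01,0.04]] + [[0.04, -0.05, 0.17], [-0.05, 0.06, -0.22], [0.17, -0.22, 0.74]]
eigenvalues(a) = [0.05, 0.96, 0.84]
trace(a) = 1.85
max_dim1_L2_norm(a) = 0.95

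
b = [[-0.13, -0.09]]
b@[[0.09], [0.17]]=[[-0.03]]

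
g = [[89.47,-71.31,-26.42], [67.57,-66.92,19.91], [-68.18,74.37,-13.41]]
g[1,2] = 19.91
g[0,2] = -26.42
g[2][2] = -13.41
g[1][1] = -66.92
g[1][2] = 19.91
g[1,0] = 67.57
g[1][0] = 67.57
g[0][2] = -26.42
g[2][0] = -68.18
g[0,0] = 89.47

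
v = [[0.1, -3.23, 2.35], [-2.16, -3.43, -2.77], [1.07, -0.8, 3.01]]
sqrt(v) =[[(0.5+0.44j), -0.34+1.13j, (1.38+0.26j)], [(-0.31+0.67j), 0.21+1.76j, -0.87+0.42j], [(0.51+0.01j), -0.35+0.03j, 1.42+0.01j]]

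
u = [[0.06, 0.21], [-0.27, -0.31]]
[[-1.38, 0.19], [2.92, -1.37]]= u @ [[-4.88, 5.99], [-5.17, -0.8]]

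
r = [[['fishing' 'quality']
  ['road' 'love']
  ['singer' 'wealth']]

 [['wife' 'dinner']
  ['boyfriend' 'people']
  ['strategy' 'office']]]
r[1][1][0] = 'boyfriend'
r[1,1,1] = 'people'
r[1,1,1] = 'people'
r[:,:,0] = [['fishing', 'road', 'singer'], ['wife', 'boyfriend', 'strategy']]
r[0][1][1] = 'love'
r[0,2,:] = ['singer', 'wealth']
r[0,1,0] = 'road'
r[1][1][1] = 'people'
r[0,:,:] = [['fishing', 'quality'], ['road', 'love'], ['singer', 'wealth']]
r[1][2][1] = 'office'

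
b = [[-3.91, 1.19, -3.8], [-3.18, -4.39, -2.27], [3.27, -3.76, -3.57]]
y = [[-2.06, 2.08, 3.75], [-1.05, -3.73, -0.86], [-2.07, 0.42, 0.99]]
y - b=[[1.85,0.89,7.55], [2.13,0.66,1.41], [-5.34,4.18,4.56]]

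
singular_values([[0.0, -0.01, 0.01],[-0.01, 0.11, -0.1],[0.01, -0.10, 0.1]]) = [0.21, 0.0, 0.0]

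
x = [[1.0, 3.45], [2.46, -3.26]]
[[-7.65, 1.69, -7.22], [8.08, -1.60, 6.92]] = x@[[0.25, -0.00, 0.03], [-2.29, 0.49, -2.10]]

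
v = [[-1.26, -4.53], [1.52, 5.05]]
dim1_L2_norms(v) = [4.7, 5.27]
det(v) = 0.52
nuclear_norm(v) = 7.14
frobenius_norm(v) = 7.07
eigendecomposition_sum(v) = [[0.2, 0.19], [-0.06, -0.06]] + [[-1.46, -4.72], [1.58, 5.11]]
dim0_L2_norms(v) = [1.97, 6.78]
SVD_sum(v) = [[-1.31, -4.51],[1.47, 5.06]] + [[0.05, -0.02], [0.05, -0.01]]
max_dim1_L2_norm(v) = 5.27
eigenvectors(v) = [[-0.96, 0.68], [0.3, -0.73]]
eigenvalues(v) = [0.14, 3.65]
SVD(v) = [[-0.67, 0.75],[0.75, 0.67]] @ diag([7.065120564081546, 0.07396901372877505]) @ [[0.28, 0.96], [0.96, -0.28]]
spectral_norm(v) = 7.07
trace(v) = 3.79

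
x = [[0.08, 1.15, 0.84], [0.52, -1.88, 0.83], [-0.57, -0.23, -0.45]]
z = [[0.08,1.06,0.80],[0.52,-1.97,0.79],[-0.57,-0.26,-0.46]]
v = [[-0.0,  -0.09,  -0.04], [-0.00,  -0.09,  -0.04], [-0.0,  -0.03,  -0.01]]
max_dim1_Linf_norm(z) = 1.97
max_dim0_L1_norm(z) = 3.29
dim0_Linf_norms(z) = [0.57, 1.97, 0.8]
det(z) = -1.14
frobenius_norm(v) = 0.14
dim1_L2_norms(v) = [0.1, 0.1, 0.03]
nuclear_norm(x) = 4.00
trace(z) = -2.35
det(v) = 0.00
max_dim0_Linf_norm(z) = 1.97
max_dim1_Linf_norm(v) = 0.09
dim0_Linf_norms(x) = [0.57, 1.88, 0.84]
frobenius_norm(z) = 2.67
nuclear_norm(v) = 0.15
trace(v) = -0.10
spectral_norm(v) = 0.14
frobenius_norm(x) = 2.67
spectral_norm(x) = 2.27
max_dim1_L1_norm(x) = 3.23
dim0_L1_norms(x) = [1.17, 3.26, 2.12]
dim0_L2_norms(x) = [0.78, 2.22, 1.26]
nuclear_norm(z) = 3.98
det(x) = -1.19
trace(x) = -2.25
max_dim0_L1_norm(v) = 0.21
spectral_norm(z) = 2.31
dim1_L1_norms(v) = [0.13, 0.13, 0.04]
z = x + v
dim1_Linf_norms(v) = [0.09, 0.09, 0.03]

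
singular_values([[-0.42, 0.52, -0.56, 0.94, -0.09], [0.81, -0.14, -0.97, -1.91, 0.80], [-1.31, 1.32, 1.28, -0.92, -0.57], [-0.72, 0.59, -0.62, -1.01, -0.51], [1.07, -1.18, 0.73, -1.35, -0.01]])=[3.16, 2.66, 1.93, 0.69, 0.09]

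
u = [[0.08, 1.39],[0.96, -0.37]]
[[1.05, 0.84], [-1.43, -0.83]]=u @[[-1.17,-0.62], [0.82,0.64]]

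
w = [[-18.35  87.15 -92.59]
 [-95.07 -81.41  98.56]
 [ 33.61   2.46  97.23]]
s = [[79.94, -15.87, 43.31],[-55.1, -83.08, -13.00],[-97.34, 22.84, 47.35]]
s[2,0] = -97.34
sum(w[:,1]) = 8.20000000000001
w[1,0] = -95.07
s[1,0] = -55.1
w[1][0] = -95.07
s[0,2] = 43.31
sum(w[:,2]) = 103.2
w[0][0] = -18.35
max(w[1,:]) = 98.56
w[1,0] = -95.07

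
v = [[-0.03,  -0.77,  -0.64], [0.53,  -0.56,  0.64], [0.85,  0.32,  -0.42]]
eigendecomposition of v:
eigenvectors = [[(-0.7+0j), -0.70-0.00j, (-0.16+0j)], [(0.08+0.46j), (0.08-0.46j), -0.74+0.00j], [(-0.07+0.53j), (-0.07-0.53j), (0.65+0j)]]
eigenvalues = [(-0+1j), (-0-1j), (-1+0j)]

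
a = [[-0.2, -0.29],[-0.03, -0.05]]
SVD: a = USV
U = [[-0.99, -0.16], [-0.16, 0.99]]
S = [0.36, 0.0]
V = [[0.57, 0.82], [0.82, -0.57]]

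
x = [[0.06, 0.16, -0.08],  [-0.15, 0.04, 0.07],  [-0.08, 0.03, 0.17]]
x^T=[[0.06, -0.15, -0.08], [0.16, 0.04, 0.03], [-0.08, 0.07, 0.17]]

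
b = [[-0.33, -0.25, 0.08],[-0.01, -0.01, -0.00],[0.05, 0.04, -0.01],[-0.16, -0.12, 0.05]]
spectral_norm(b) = 0.47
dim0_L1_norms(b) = [0.55, 0.42, 0.14]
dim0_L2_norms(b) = [0.37, 0.28, 0.09]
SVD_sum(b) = [[-0.33, -0.25, 0.08], [-0.01, -0.01, 0.00], [0.05, 0.04, -0.01], [-0.16, -0.12, 0.04]] + [[-0.00, -0.00, -0.0], [-0.0, -0.0, -0.00], [0.0, 0.0, 0.0], [0.00, 0.0, 0.01]] + [[-0.00, 0.00, -0.00], [0.00, -0.00, 0.00], [-0.00, 0.00, -0.00], [0.00, -0.00, 0.00]]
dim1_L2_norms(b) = [0.42, 0.01, 0.06, 0.21]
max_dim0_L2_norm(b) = 0.37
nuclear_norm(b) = 0.49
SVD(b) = [[-0.89, 0.36, -0.27], [-0.03, 0.28, 0.70], [0.14, -0.29, -0.58], [-0.43, -0.84, 0.32]] @ diag([0.4738940232312464, 0.010965068702579753, 0.00205475401219309]) @ [[0.78, 0.59, -0.2], [-0.05, -0.25, -0.97], [0.62, -0.77, 0.17]]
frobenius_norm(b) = 0.47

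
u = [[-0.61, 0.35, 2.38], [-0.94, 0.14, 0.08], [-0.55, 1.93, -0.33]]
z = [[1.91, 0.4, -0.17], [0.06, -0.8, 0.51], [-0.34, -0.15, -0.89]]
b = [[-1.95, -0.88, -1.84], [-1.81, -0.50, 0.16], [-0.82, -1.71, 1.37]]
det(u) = -4.14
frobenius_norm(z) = 2.38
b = u @ z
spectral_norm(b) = 3.27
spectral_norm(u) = 2.52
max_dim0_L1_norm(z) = 2.31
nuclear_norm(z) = 3.79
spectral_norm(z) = 1.99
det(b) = -6.21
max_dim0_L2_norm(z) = 1.94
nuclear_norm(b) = 6.45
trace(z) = 0.22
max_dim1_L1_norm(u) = 3.34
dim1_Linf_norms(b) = [1.95, 1.81, 1.71]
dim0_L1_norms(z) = [2.31, 1.35, 1.57]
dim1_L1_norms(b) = [4.67, 2.47, 3.9]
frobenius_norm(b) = 4.12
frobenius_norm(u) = 3.35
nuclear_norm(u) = 5.37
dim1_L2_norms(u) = [2.48, 0.95, 2.03]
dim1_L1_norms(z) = [2.48, 1.37, 1.38]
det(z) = 1.51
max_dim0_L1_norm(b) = 4.58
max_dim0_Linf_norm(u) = 2.38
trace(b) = -1.08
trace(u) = -0.80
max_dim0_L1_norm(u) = 2.79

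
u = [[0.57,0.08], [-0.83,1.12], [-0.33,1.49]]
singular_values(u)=[2.03, 0.7]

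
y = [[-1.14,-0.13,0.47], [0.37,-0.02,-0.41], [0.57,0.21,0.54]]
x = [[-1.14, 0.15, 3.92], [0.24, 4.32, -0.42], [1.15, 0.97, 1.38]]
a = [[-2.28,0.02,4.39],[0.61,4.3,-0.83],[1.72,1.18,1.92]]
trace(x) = 4.56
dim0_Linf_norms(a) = [2.28, 4.3, 4.39]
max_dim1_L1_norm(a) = 6.69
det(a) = -50.42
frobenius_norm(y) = 1.58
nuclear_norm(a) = 11.86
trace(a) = 3.94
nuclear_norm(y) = 2.16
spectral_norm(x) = 4.46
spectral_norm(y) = 1.38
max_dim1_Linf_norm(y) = 1.14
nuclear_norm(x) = 10.07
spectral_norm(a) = 5.26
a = y + x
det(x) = -25.94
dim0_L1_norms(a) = [4.61, 5.5, 7.14]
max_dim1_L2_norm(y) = 1.24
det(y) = 0.01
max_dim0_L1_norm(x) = 5.72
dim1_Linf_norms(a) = [4.39, 4.3, 1.92]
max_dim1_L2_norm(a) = 4.95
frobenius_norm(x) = 6.30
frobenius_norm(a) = 7.22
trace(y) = -0.62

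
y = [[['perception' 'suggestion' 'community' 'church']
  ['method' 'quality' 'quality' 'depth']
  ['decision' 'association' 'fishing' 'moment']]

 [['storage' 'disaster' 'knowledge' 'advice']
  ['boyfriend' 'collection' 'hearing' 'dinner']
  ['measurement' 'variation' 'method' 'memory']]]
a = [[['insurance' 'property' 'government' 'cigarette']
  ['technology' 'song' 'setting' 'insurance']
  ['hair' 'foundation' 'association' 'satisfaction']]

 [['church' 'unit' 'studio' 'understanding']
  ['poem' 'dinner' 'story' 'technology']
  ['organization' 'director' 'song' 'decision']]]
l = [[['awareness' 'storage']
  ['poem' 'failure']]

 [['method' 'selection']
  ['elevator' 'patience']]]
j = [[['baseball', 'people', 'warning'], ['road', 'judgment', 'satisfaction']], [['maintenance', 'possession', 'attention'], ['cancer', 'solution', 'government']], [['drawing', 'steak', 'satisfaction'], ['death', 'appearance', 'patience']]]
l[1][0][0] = 'method'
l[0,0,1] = 'storage'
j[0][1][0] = 'road'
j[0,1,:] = ['road', 'judgment', 'satisfaction']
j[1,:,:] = [['maintenance', 'possession', 'attention'], ['cancer', 'solution', 'government']]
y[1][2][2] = 'method'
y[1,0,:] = ['storage', 'disaster', 'knowledge', 'advice']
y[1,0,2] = 'knowledge'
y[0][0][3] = 'church'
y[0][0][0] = 'perception'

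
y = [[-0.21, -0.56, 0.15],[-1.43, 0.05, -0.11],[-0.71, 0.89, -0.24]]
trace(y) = -0.40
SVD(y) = [[0.01, 0.63, 0.77], [-0.81, 0.46, -0.37], [-0.59, -0.62, 0.52]] @ diag([1.6878640404408465, 0.9713304667934926, 0.033646771991348044]) @ [[0.93, -0.34, 0.14], [-0.36, -0.91, 0.20], [-0.06, 0.24, 0.97]]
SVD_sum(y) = [[0.01, -0.00, 0.0], [-1.27, 0.46, -0.19], [-0.93, 0.34, -0.14]] + [[-0.22, -0.56, 0.12], [-0.16, -0.41, 0.09], [0.22, 0.55, -0.12]] + [[-0.00, 0.01, 0.03], [0.00, -0.00, -0.01], [-0.0, 0.0, 0.02]]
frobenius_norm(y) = 1.95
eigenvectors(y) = [[-0.58, -0.23, -0.09], [-0.75, 0.51, 0.30], [0.33, 0.83, 0.95]]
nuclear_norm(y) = 2.69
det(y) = -0.06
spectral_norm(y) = 1.69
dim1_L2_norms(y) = [0.62, 1.44, 1.16]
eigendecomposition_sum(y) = [[-0.55, -0.34, 0.06], [-0.70, -0.43, 0.07], [0.31, 0.19, -0.03]] + [[0.37, -0.24, 0.11],[-0.83, 0.54, -0.24],[-1.33, 0.86, -0.39]] + [[-0.03,0.01,-0.02],[0.10,-0.05,0.06],[0.31,-0.16,0.19]]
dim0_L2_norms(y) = [1.61, 1.05, 0.3]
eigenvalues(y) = [-1.01, 0.51, 0.11]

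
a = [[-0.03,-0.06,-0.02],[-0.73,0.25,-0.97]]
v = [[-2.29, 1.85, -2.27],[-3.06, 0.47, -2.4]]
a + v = [[-2.32, 1.79, -2.29], [-3.79, 0.72, -3.37]]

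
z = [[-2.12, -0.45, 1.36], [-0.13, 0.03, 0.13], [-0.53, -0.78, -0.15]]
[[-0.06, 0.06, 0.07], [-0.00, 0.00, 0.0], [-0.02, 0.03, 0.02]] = z @[[0.06, -0.03, -0.04], [-0.02, -0.02, 0.00], [0.04, -0.01, -0.01]]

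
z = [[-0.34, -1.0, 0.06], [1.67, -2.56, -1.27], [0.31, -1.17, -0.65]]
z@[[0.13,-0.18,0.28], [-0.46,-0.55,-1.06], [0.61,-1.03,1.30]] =[[0.45, 0.55, 1.04], [0.62, 2.42, 1.53], [0.18, 1.26, 0.48]]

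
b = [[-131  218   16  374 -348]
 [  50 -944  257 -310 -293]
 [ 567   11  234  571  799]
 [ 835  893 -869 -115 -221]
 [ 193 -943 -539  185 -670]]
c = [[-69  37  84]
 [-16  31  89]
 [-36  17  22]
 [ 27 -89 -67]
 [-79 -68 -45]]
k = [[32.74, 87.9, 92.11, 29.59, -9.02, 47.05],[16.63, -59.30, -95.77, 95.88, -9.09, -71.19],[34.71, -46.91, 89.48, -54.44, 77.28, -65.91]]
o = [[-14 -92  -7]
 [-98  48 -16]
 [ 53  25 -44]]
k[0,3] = 29.59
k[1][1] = -59.3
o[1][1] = 48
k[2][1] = -46.91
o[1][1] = 48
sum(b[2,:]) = 2182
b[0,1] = 218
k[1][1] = -59.3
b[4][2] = -539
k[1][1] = -59.3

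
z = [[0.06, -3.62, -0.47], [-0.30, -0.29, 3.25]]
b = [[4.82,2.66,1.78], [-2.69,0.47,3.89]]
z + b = [[4.88,  -0.96,  1.31], [-2.99,  0.18,  7.14]]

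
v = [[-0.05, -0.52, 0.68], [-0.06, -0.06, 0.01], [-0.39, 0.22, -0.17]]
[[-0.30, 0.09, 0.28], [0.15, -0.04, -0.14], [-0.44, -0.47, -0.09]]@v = [[-0.1, 0.21, -0.25], [0.05, -0.11, 0.13], [0.09, 0.24, -0.29]]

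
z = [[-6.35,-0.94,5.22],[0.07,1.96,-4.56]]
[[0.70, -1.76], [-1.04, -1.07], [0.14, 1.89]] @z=[[-4.57, -4.11, 11.68], [6.53, -1.12, -0.55], [-0.76, 3.57, -7.89]]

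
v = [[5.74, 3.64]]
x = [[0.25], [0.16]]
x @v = [[1.44,0.91], [0.92,0.58]]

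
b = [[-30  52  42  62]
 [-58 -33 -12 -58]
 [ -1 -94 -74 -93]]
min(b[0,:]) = -30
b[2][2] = -74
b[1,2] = -12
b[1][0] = -58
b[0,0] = -30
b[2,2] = -74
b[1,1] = -33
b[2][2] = -74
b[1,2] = -12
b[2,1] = -94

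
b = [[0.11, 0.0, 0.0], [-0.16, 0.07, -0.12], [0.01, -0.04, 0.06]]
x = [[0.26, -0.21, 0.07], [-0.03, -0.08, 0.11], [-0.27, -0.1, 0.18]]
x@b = [[0.06, -0.02, 0.03], [0.01, -0.01, 0.02], [-0.01, -0.01, 0.02]]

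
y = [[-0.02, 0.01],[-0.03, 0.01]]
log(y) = [[-8.23, 2.42], [-7.26, -0.98]]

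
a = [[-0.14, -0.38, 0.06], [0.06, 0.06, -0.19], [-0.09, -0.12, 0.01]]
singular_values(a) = [0.45, 0.17, 0.04]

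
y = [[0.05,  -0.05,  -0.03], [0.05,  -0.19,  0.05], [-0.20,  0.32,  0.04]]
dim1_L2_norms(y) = [0.08, 0.2, 0.38]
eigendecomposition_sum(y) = [[0.00,-0.01,0.0], [0.06,-0.20,0.04], [-0.07,0.22,-0.05]] + [[-0.0, -0.0, -0.00],[-0.0, -0.0, -0.0],[-0.0, -0.0, -0.0]] + [[0.05,-0.04,-0.03],[-0.01,0.01,0.01],[-0.13,0.10,0.09]]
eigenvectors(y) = [[-0.04, -0.7, -0.34], [-0.67, -0.35, 0.09], [0.74, -0.63, 0.93]]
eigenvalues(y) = [-0.24, -0.0, 0.14]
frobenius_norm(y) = 0.44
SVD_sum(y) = [[0.03, -0.06, -0.0], [0.09, -0.16, -0.01], [-0.18, 0.33, 0.02]] + [[0.02, 0.01, -0.03], [-0.04, -0.03, 0.06], [-0.02, -0.01, 0.02]] + [[-0.00, -0.0, -0.00],[-0.0, -0.0, -0.00],[-0.0, -0.0, -0.00]]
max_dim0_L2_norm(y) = 0.38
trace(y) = -0.10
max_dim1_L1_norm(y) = 0.56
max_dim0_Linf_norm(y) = 0.32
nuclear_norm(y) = 0.52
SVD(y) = [[-0.16, 0.38, 0.91], [-0.44, -0.85, 0.28], [0.88, -0.36, 0.3]] @ diag([0.42803224282653735, 0.08822647757929337, 0.002118432164272738]) @ [[-0.48, 0.87, 0.04], [0.54, 0.33, -0.77], [-0.69, -0.35, -0.63]]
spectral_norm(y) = 0.43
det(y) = 0.00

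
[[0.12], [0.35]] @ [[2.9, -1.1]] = [[0.35, -0.13], [1.01, -0.38]]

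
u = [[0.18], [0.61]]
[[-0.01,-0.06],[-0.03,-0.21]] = u @ [[-0.05, -0.34]]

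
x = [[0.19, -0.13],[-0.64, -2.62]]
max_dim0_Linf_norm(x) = 2.62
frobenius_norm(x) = 2.71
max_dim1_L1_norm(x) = 3.26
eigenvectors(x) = [[0.98, 0.05], [-0.22, 1.00]]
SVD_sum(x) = [[-0.02, -0.08], [-0.63, -2.62]] + [[0.21,-0.05],[-0.01,0.00]]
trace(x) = -2.43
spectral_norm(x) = 2.70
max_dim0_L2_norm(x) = 2.62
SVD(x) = [[0.03, 1.0], [1.00, -0.03]] @ diag([2.698265327922334, 0.2153235243353071]) @ [[-0.23, -0.97], [0.97, -0.23]]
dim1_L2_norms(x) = [0.23, 2.7]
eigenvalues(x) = [0.22, -2.65]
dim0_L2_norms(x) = [0.67, 2.62]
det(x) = -0.58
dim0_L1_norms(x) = [0.83, 2.75]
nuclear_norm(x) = 2.91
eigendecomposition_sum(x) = [[0.22, -0.01], [-0.05, 0.00]] + [[-0.03,  -0.12],[-0.59,  -2.62]]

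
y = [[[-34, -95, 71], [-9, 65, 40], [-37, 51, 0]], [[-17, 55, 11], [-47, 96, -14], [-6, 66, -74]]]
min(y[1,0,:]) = -17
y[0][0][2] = 71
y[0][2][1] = 51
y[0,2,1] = 51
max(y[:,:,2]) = 71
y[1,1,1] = 96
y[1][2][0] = -6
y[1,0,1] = 55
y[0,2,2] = 0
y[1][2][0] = -6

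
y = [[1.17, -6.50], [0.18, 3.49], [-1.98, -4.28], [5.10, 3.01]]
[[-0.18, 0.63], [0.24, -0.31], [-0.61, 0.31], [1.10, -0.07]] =y @ [[0.18, 0.04], [0.06, -0.09]]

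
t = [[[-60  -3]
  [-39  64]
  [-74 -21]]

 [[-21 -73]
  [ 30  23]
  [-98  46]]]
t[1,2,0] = -98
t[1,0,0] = -21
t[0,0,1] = -3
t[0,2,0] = -74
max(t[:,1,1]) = 64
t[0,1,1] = 64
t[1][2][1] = 46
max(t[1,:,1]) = 46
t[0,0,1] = -3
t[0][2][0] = -74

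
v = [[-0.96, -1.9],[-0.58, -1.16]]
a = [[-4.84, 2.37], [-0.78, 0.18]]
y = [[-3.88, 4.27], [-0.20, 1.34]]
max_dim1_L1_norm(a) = 7.21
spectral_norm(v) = 2.49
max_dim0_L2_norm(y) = 4.48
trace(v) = -2.12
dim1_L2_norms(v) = [2.13, 1.3]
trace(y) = -2.54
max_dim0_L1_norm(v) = 3.06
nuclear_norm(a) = 5.62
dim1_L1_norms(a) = [7.21, 0.96]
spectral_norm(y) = 5.88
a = v + y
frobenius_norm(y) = 5.93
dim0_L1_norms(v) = [1.54, 3.06]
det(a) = 0.98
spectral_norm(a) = 5.45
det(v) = 0.01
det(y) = -4.35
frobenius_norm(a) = 5.45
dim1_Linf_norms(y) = [4.27, 1.34]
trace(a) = -4.66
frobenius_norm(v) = 2.49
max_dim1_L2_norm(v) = 2.13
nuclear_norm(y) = 6.62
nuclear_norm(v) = 2.50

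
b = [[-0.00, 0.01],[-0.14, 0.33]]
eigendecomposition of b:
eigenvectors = [[-0.92, -0.03], [-0.39, -1.0]]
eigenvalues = [0.0, 0.33]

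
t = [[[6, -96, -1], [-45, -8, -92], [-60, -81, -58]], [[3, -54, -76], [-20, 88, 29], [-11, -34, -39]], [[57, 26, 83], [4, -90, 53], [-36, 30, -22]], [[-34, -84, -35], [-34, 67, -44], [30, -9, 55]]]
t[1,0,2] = -76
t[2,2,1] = 30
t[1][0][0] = 3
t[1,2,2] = -39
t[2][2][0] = -36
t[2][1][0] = 4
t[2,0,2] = 83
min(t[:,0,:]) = -96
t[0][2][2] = -58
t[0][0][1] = -96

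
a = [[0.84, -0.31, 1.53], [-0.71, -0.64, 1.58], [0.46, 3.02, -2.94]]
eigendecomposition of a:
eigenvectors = [[0.27+0.00j, (-0.77+0j), -0.77-0.00j],  [(0.41+0j), (0.22-0.47j), (0.22+0.47j)],  [(-0.87+0j), 0.02-0.37j, 0.02+0.37j]]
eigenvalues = [(-4.5+0j), (0.88+0.55j), (0.88-0.55j)]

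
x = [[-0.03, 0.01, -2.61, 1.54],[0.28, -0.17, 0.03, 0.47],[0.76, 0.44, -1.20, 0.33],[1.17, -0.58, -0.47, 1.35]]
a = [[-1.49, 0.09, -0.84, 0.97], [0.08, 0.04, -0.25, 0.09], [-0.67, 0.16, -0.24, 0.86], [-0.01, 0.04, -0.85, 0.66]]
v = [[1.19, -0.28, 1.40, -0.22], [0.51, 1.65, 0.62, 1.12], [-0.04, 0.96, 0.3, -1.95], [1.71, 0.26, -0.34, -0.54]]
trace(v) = 2.60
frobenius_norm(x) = 3.95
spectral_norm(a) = 2.36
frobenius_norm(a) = 2.53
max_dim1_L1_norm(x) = 4.19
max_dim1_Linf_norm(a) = 1.49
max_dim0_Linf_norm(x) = 2.61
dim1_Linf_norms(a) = [1.49, 0.25, 0.86, 0.85]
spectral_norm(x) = 3.52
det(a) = -0.03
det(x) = 0.48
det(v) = -13.45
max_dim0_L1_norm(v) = 3.83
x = a @ v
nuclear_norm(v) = 7.88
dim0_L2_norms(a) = [1.64, 0.19, 1.24, 1.46]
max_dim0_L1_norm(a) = 2.58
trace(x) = -0.05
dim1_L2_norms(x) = [3.03, 0.57, 1.52, 1.94]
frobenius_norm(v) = 4.04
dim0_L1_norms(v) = [3.45, 3.15, 2.66, 3.83]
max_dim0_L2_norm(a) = 1.64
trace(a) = -1.03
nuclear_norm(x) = 6.05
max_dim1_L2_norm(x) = 3.03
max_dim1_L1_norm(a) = 3.39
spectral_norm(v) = 2.50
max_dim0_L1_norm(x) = 4.31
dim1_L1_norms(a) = [3.39, 0.46, 1.93, 1.56]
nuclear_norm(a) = 3.60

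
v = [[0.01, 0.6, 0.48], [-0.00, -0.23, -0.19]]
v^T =[[0.01,-0.0], [0.60,-0.23], [0.48,-0.19]]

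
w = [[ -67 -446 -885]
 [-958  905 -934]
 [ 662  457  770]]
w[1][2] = -934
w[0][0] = -67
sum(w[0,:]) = -1398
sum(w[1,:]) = -987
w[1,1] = 905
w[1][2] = -934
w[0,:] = [-67, -446, -885]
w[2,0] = 662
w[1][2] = -934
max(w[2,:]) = 770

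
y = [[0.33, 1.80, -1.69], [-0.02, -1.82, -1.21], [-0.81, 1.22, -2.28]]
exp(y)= [[2.02,0.78,-1.34], [0.16,0.13,-0.20], [-0.46,-0.05,0.3]]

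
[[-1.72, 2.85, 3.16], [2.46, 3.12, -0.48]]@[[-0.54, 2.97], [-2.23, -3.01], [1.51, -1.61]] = [[-0.66, -18.77], [-9.01, -1.31]]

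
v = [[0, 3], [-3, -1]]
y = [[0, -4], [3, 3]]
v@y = [[9, 9], [-3, 9]]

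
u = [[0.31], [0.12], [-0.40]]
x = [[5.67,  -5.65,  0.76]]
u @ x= [[1.76,-1.75,0.24], [0.68,-0.68,0.09], [-2.27,2.26,-0.3]]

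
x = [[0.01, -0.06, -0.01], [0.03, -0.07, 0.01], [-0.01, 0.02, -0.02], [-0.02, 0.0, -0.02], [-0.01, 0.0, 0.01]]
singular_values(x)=[0.1, 0.04, 0.02]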